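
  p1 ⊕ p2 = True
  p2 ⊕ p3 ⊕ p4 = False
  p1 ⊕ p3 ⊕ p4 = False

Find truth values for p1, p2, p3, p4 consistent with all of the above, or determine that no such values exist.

UNSATISFIABLE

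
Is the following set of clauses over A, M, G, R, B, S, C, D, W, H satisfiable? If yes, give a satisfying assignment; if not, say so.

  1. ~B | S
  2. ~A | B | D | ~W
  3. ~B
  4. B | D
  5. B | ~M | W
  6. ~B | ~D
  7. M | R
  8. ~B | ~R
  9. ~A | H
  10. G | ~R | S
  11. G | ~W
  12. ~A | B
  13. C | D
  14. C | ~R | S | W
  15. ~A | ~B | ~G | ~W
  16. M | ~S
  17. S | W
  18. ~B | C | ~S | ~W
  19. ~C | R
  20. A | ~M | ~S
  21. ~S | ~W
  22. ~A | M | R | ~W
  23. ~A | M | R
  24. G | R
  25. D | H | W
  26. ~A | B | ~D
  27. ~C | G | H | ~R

Unit clause (~B) forces B = False.
In (B | D) only D is left, so D = True.
In (~A | B) only ~A is left, so A = False.
Set M = True.
  then (B | ~M | W) forces W = True.
  then (G | ~W) forces G = True.
  then (A | ~M | ~S) forces S = False.
Set R = True.
Set C = True.
Set H = False.
All clauses satisfied.

A = False; M = True; G = True; R = True; B = False; S = False; C = True; D = True; W = True; H = False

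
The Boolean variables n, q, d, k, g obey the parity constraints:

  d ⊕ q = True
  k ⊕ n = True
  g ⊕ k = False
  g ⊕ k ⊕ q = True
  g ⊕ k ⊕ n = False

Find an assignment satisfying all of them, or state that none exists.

n = False; q = True; d = False; k = True; g = True

d ⊕ q = F ⊕ T = True ✓
k ⊕ n = T ⊕ F = True ✓
g ⊕ k = T ⊕ T = False ✓
g ⊕ k ⊕ q = T ⊕ T ⊕ T = True ✓
g ⊕ k ⊕ n = T ⊕ T ⊕ F = False ✓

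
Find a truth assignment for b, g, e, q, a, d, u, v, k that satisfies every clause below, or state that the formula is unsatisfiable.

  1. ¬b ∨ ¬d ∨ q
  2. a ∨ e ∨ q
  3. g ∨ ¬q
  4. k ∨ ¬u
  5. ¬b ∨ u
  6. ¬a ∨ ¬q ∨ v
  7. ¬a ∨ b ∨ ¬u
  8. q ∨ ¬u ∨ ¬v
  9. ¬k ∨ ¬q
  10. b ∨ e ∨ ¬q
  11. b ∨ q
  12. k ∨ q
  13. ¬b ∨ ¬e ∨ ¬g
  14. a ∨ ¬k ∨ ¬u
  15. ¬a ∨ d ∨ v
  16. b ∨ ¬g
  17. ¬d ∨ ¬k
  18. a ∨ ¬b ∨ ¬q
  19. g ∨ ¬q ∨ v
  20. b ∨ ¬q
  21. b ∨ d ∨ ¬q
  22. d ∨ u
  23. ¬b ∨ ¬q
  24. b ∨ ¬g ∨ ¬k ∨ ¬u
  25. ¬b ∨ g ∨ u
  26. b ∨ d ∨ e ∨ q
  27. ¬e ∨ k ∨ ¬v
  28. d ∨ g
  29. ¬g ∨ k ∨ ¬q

Case b = True:
  (¬b ∨ u) forces u = True.
  (k ∨ ¬u) forces k = True.
  (¬k ∨ ¬q) forces q = False.
  (¬b ∨ ¬d ∨ q) forces d = False.
  (q ∨ ¬u ∨ ¬v) forces v = False.
  (a ∨ ¬k ∨ ¬u) forces a = True.
  Clause (¬a ∨ d ∨ v) is falsified — contradiction.
Case b = False:
  (b ∨ q) forces q = True.
  Clause (b ∨ ¬q) is falsified — contradiction.
Both cases fail, so the formula is unsatisfiable.

The formula is unsatisfiable.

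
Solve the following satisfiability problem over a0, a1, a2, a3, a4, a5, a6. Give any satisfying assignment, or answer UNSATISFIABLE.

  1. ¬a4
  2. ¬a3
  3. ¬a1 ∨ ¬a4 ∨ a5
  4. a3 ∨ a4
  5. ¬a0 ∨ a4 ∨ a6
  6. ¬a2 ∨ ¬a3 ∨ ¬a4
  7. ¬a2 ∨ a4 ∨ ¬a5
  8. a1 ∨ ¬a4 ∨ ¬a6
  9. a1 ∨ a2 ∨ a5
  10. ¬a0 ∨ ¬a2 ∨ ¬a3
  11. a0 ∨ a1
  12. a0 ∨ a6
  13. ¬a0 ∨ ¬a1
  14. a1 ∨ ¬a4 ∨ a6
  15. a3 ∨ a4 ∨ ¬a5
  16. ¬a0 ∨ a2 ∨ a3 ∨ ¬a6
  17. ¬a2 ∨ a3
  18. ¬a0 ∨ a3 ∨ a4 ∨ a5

Case a3 = True:
  Clause (¬a3) is falsified — contradiction.
Case a3 = False:
  (¬a4) forces a4 = False.
  Clause (a3 ∨ a4) is falsified — contradiction.
Both cases fail, so the formula is unsatisfiable.

UNSATISFIABLE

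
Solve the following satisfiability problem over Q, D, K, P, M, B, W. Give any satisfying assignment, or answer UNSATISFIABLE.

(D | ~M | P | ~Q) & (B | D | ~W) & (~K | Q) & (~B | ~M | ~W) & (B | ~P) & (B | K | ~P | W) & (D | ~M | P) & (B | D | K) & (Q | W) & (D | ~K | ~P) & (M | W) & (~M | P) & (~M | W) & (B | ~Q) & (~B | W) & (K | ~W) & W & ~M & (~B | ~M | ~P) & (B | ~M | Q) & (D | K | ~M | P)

Unit clause (W) forces W = True.
Unit clause (~M) forces M = False.
In (K | ~W) only K is left, so K = True.
In (~K | Q) only Q is left, so Q = True.
In (B | ~Q) only B is left, so B = True.
Set D = True.
Set P = True.
All clauses satisfied.

Q = True, D = True, K = True, P = True, M = False, B = True, W = True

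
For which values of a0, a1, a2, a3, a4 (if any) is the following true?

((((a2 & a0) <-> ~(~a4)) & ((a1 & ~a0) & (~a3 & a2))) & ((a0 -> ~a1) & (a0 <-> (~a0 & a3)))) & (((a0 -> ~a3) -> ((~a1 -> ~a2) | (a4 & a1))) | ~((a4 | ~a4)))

a0 = False, a1 = True, a2 = True, a3 = False, a4 = False

  (((a2 & a0) <-> ~(~a4)) & ((a1 & ~a0) & (~a3 & a2))) & ((a0 -> ~a1) & (a0 <-> (~a0 & a3))) = True
    ((a2 & a0) <-> ~(~a4)) & ((a1 & ~a0) & (~a3 & a2)) = True
      (a2 & a0) <-> ~(~a4) = True
        a2 & a0 = False
        ~(~a4) = False
          ~a4 = True
      (a1 & ~a0) & (~a3 & a2) = True
        a1 & ~a0 = True
          ~a0 = True
        ~a3 & a2 = True
          ~a3 = True
    (a0 -> ~a1) & (a0 <-> (~a0 & a3)) = True
      a0 -> ~a1 = True
        ~a1 = False
      a0 <-> (~a0 & a3) = True
        ~a0 & a3 = False
          ~a0 = True
  ((a0 -> ~a3) -> ((~a1 -> ~a2) | (a4 & a1))) | ~((a4 | ~a4)) = True
    (a0 -> ~a3) -> ((~a1 -> ~a2) | (a4 & a1)) = True
      a0 -> ~a3 = True
        ~a3 = True
      (~a1 -> ~a2) | (a4 & a1) = True
        ~a1 -> ~a2 = True
          ~a1 = False
          ~a2 = False
        a4 & a1 = False
    ~((a4 | ~a4)) = False
      a4 | ~a4 = True
        ~a4 = True
Both conjuncts True, so the formula holds.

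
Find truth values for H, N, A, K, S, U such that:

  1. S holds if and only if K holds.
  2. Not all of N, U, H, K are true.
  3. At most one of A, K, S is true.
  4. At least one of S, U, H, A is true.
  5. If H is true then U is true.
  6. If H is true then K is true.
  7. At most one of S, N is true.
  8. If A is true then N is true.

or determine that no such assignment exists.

H=F; N=T; A=F; K=F; S=F; U=T

  (1) S=F, K=F — same ✓
  (2) {N, U, H, K}: 2/4 true — not all ✓
  (3) {A, K, S}: 0 true — at most one ✓
  (4) {S, U, H, A}: 1 true — at least one ✓
  (5) H=F ⇒ U: vacuous ✓
  (6) H=F ⇒ K: vacuous ✓
  (7) {S, N}: 1 true — at most one ✓
  (8) A=F ⇒ N: vacuous ✓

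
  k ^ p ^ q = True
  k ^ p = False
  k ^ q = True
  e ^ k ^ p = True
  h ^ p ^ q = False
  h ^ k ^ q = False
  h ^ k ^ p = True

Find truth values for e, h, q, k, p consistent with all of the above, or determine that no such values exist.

e = True; h = True; q = True; k = False; p = False

k ^ p ^ q = F ^ F ^ T = True ✓
k ^ p = F ^ F = False ✓
k ^ q = F ^ T = True ✓
e ^ k ^ p = T ^ F ^ F = True ✓
h ^ p ^ q = T ^ F ^ T = False ✓
h ^ k ^ q = T ^ F ^ T = False ✓
h ^ k ^ p = T ^ F ^ F = True ✓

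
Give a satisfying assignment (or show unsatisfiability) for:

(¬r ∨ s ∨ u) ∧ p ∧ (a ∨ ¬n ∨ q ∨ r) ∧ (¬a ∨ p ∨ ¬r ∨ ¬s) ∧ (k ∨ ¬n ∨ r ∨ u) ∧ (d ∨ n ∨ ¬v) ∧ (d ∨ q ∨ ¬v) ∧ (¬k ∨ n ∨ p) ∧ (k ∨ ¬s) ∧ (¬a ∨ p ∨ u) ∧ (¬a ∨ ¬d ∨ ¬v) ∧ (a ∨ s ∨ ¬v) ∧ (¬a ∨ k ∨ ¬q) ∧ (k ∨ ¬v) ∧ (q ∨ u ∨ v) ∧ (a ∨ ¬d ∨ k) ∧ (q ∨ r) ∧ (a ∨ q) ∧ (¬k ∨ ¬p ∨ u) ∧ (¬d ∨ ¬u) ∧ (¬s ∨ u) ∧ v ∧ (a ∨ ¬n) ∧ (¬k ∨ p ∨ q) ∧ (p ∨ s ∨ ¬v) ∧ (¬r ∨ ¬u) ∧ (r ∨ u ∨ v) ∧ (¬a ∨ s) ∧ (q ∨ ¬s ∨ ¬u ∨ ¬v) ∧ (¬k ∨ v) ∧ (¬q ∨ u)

n = True, q = True, s = True, r = False, k = True, d = False, p = True, u = True, a = True, v = True

Unit clause (p) forces p = True.
Unit clause (v) forces v = True.
In (k ∨ ¬v) only k is left, so k = True.
In (¬k ∨ ¬p ∨ u) only u is left, so u = True.
In (¬d ∨ ¬u) only ¬d is left, so d = False.
In (¬r ∨ ¬u) only ¬r is left, so r = False.
In (d ∨ n ∨ ¬v) only n is left, so n = True.
In (d ∨ q ∨ ¬v) only q is left, so q = True.
In (a ∨ ¬n) only a is left, so a = True.
In (¬a ∨ s) only s is left, so s = True.
All clauses satisfied.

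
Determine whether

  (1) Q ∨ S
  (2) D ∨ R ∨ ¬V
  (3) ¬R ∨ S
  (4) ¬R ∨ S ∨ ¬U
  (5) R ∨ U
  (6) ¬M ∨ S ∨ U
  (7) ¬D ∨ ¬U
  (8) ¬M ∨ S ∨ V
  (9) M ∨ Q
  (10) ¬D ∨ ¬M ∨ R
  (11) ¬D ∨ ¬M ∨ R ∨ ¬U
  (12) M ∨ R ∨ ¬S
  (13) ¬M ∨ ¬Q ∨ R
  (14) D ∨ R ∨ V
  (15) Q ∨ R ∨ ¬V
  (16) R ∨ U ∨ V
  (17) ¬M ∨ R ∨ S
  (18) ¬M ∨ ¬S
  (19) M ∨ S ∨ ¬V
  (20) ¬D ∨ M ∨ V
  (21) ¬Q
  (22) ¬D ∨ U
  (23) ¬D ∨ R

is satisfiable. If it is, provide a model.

Unsatisfiable — no assignment works.

Case Q = True:
  Clause (¬Q) is falsified — contradiction.
Case Q = False:
  (Q ∨ S) forces S = True.
  (M ∨ Q) forces M = True.
  Clause (¬M ∨ ¬S) is falsified — contradiction.
Both cases fail, so the formula is unsatisfiable.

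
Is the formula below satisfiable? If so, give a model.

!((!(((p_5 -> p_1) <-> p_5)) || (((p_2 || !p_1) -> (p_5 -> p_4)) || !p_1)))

p_1: True, p_2: True, p_4: False, p_5: True

  !((!(((p_5 -> p_1) <-> p_5)) || (((p_2 || !p_1) -> (p_5 -> p_4)) || !p_1))) = True
    !(((p_5 -> p_1) <-> p_5)) || (((p_2 || !p_1) -> (p_5 -> p_4)) || !p_1) = False
      !(((p_5 -> p_1) <-> p_5)) = False
        (p_5 -> p_1) <-> p_5 = True
          p_5 -> p_1 = True
      ((p_2 || !p_1) -> (p_5 -> p_4)) || !p_1 = False
        (p_2 || !p_1) -> (p_5 -> p_4) = False
          p_2 || !p_1 = True
            !p_1 = False
          p_5 -> p_4 = False
        !p_1 = False
The formula evaluates to True.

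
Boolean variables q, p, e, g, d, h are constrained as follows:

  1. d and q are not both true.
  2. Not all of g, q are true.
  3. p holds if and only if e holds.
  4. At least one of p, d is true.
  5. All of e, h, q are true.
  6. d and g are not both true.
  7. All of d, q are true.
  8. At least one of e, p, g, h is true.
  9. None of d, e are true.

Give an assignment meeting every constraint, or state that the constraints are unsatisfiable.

Unsatisfiable — no assignment works.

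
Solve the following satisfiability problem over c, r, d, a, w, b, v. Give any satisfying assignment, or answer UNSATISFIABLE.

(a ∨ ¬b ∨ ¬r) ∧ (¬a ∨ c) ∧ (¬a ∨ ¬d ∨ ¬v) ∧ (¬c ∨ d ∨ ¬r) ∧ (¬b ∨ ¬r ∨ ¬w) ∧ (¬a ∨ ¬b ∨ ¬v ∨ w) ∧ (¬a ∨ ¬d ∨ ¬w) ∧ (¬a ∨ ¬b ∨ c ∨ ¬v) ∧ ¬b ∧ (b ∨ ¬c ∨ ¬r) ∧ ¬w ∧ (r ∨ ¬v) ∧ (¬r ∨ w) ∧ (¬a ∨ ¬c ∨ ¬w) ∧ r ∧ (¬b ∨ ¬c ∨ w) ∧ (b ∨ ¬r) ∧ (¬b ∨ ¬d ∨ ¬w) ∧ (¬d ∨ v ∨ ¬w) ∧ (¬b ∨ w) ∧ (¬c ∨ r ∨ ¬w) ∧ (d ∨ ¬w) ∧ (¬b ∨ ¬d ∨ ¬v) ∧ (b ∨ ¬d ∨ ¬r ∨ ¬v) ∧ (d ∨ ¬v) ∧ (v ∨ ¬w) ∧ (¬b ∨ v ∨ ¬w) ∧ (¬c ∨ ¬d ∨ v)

Unsatisfiable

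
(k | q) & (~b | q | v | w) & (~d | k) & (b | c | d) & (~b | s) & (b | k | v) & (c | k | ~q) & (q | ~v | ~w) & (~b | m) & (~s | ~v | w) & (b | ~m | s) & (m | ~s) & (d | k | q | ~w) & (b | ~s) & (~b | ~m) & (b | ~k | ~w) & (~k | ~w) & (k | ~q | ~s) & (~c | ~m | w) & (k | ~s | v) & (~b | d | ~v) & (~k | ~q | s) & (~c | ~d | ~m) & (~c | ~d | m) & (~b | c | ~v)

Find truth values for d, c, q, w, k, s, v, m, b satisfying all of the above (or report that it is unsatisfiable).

d=F, c=T, q=T, w=T, k=F, s=F, v=T, m=F, b=F

Set d = False.
Set c = True.
Set q = True.
Set w = True.
  then (~k | ~w) forces k = False.
  then (k | ~q | ~s) forces s = False.
  then (~b | s) forces b = False.
  then (b | k | v) forces v = True.
  then (b | ~m | s) forces m = False.
All clauses satisfied.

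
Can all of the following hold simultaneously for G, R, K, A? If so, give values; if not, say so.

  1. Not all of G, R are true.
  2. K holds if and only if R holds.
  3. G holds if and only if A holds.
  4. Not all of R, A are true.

G=F; R=F; K=F; A=F

  (1) {G, R}: 0/2 true — not all ✓
  (2) K=F, R=F — same ✓
  (3) G=F, A=F — same ✓
  (4) {R, A}: 0/2 true — not all ✓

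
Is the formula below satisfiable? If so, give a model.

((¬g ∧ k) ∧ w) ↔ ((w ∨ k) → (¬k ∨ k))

g=F, k=T, w=T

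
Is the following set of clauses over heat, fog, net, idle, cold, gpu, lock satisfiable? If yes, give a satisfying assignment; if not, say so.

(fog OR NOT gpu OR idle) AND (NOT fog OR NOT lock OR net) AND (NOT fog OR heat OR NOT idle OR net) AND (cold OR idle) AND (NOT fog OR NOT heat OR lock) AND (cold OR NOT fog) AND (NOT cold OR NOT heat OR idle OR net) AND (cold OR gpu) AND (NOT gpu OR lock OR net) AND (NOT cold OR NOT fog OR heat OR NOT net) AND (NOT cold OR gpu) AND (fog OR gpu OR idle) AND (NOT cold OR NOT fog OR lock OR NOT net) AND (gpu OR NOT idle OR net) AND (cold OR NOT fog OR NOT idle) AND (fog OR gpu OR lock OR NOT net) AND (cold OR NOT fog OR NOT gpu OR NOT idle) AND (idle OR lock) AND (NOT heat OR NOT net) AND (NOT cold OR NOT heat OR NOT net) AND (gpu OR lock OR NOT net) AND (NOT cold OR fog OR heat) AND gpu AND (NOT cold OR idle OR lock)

heat: False, fog: False, net: True, idle: True, cold: False, gpu: True, lock: True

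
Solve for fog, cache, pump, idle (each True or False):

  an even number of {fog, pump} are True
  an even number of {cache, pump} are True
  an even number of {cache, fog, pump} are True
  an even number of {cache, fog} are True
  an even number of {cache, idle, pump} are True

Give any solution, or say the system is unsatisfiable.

fog = False, cache = False, pump = False, idle = False

{fog, pump}: 0 true → even ✓
{cache, pump}: 0 true → even ✓
{cache, fog, pump}: 0 true → even ✓
{cache, fog}: 0 true → even ✓
{cache, idle, pump}: 0 true → even ✓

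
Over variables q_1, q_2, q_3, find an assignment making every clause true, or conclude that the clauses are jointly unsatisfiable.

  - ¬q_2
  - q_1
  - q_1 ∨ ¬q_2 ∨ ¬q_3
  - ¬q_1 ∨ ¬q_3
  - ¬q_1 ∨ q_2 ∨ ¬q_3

q_1: True, q_2: False, q_3: False

Unit clause (¬q_2) forces q_2 = False.
Unit clause (q_1) forces q_1 = True.
In (¬q_1 ∨ ¬q_3) only ¬q_3 is left, so q_3 = False.
Check each clause:
  (¬q_2): ¬q_2 holds.
  (q_1): q_1 holds.
  (q_1 ∨ ¬q_2 ∨ ¬q_3): q_1 holds.
  (¬q_1 ∨ ¬q_3): ¬q_3 holds.
  (¬q_1 ∨ q_2 ∨ ¬q_3): ¬q_3 holds.
All clauses satisfied.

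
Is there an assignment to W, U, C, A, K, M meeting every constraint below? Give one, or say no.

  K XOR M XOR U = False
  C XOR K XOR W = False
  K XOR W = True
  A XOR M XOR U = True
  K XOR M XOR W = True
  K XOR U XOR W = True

W = True, U = False, C = True, A = True, K = False, M = False

K XOR M XOR U = F XOR F XOR F = False ✓
C XOR K XOR W = T XOR F XOR T = False ✓
K XOR W = F XOR T = True ✓
A XOR M XOR U = T XOR F XOR F = True ✓
K XOR M XOR W = F XOR F XOR T = True ✓
K XOR U XOR W = F XOR F XOR T = True ✓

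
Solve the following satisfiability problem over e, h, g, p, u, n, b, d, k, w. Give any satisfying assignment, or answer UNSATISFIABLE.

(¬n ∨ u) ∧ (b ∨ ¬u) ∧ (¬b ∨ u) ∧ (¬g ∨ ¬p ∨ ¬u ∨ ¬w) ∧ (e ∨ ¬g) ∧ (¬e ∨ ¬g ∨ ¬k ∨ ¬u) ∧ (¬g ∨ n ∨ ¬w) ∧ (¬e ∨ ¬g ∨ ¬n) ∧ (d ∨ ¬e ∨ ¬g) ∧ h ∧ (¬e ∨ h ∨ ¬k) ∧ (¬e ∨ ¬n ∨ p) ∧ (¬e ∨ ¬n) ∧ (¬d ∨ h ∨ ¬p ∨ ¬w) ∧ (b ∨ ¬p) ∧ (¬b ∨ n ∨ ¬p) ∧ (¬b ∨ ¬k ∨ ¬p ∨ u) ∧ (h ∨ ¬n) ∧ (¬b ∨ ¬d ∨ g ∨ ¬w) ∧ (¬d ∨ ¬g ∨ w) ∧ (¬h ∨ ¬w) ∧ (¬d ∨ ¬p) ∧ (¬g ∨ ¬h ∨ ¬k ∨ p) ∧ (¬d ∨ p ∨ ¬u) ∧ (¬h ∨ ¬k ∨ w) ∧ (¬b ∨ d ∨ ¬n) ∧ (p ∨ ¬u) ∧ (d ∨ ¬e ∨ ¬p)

e=T, h=T, g=F, p=F, u=F, n=F, b=F, d=F, k=F, w=F

Unit clause (h) forces h = True.
In (¬h ∨ ¬w) only ¬w is left, so w = False.
In (¬h ∨ ¬k ∨ w) only ¬k is left, so k = False.
Set e = True.
  then (¬e ∨ ¬n) forces n = False.
Try g = True:
  (d ∨ ¬e ∨ ¬g) forces d = True.
  clause (¬d ∨ ¬g ∨ w) is falsified — backtrack.
So g = False.
Set p = False.
  then (p ∨ ¬u) forces u = False.
  then (¬b ∨ u) forces b = False.
Set d = False.
All clauses satisfied.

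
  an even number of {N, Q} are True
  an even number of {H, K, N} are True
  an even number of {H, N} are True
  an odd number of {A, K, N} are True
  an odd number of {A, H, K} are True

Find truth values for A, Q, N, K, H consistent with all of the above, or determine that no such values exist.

A=F, Q=T, N=T, K=F, H=T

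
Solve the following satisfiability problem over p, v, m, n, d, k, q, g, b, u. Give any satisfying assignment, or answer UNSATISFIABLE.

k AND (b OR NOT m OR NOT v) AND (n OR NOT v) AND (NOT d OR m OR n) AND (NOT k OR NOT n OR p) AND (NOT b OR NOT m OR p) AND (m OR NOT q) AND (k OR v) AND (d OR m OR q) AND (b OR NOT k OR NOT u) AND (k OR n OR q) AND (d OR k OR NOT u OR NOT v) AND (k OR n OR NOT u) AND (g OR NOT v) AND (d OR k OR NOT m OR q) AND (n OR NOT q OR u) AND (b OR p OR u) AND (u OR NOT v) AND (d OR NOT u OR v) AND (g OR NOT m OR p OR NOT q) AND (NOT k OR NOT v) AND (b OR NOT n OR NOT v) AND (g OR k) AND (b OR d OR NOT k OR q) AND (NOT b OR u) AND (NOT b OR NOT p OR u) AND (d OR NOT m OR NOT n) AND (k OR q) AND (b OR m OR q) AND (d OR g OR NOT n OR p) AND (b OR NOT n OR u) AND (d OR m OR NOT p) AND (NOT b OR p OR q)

p=T, v=F, m=T, n=T, d=T, k=T, q=T, g=T, b=T, u=T

Unit clause (k) forces k = True.
In (NOT k OR NOT v) only NOT v is left, so v = False.
Set p = True.
Set m = True.
Set n = True.
  then (d OR NOT m OR NOT n) forces d = True.
Set q = True.
Set g = True.
Try b = False:
  (b OR NOT k OR NOT u) forces u = False.
  clause (b OR NOT n OR u) is falsified — backtrack.
So b = True.
  then (NOT b OR u) forces u = True.
All clauses satisfied.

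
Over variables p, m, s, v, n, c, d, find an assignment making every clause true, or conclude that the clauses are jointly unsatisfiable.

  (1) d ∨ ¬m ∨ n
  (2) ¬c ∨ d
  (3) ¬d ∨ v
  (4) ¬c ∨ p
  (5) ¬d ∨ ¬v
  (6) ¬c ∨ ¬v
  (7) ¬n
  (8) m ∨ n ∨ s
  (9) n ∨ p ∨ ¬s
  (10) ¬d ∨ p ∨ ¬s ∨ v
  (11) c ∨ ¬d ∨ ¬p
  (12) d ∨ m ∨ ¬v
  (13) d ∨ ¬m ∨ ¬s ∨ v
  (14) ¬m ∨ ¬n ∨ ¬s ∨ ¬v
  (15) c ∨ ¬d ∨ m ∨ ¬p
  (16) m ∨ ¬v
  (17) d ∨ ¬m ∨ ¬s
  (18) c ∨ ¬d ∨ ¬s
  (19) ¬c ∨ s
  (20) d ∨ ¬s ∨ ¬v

Unit clause (¬n) forces n = False.
Set p = True.
Set m = False.
  then (m ∨ n ∨ s) forces s = True.
  then (m ∨ ¬v) forces v = False.
  then (¬d ∨ v) forces d = False.
  then (¬c ∨ d) forces c = False.
All clauses satisfied.

p = True, m = False, s = True, v = False, n = False, c = False, d = False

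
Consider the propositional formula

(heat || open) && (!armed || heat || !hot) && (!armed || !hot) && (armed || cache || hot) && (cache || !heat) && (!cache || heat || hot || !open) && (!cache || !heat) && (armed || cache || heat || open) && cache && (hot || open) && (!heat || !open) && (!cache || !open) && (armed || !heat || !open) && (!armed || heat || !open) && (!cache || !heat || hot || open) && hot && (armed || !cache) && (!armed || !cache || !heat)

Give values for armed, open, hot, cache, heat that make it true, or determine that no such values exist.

No satisfying assignment exists.

Case armed = True:
  (!armed || !hot) forces hot = False.
  Clause (hot) is falsified — contradiction.
Case armed = False:
  (cache) forces cache = True.
  Clause (armed || !cache) is falsified — contradiction.
Both cases fail, so the formula is unsatisfiable.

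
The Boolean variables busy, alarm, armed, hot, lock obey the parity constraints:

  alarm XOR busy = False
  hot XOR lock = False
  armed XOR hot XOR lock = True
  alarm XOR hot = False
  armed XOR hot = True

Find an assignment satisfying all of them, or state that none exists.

busy = False; alarm = False; armed = True; hot = False; lock = False

alarm XOR busy = F XOR F = False ✓
hot XOR lock = F XOR F = False ✓
armed XOR hot XOR lock = T XOR F XOR F = True ✓
alarm XOR hot = F XOR F = False ✓
armed XOR hot = T XOR F = True ✓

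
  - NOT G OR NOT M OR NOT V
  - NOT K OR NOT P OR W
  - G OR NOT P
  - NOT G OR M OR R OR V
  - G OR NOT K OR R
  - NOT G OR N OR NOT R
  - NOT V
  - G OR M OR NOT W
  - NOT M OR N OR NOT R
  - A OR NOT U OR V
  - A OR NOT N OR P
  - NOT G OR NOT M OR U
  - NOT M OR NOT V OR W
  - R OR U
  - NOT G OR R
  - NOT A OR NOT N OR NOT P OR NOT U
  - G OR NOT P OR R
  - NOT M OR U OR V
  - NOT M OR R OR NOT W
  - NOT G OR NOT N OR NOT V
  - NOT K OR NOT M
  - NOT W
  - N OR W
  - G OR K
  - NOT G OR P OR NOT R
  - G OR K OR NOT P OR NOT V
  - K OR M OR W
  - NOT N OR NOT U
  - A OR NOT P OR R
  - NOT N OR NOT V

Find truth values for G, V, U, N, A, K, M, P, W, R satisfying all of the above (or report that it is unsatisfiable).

G=F, V=F, U=F, N=T, A=T, K=T, M=F, P=F, W=F, R=T

Unit clause (NOT V) forces V = False.
Unit clause (NOT W) forces W = False.
In (N OR W) only N is left, so N = True.
In (NOT N OR NOT U) only NOT U is left, so U = False.
In (R OR U) only R is left, so R = True.
In (NOT M OR U OR V) only NOT M is left, so M = False.
In (K OR M OR W) only K is left, so K = True.
In (NOT K OR NOT P OR W) only NOT P is left, so P = False.
In (A OR NOT N OR P) only A is left, so A = True.
In (NOT G OR P OR NOT R) only NOT G is left, so G = False.
All clauses satisfied.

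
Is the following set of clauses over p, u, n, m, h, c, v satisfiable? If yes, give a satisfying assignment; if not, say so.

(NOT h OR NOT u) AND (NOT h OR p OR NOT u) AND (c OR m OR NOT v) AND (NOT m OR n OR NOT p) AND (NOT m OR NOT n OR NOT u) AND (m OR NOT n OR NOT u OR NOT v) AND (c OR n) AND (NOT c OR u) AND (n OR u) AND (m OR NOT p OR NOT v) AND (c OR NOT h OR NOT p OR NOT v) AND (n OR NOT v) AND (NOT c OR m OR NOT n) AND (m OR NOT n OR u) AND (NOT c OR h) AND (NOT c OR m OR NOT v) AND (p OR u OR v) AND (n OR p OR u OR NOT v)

Set p = True.
Set u = False.
  then (NOT c OR u) forces c = False.
  then (n OR u) forces n = True.
  then (m OR NOT n OR u) forces m = True.
Set h = False.
Set v = True.
All clauses satisfied.

p: True; u: False; n: True; m: True; h: False; c: False; v: True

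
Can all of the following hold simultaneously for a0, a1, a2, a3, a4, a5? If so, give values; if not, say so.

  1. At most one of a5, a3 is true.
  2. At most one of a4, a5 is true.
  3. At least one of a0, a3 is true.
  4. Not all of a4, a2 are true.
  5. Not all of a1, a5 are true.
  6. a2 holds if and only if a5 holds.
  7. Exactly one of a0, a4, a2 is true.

a0: False; a1: True; a2: False; a3: True; a4: True; a5: False

  (1) {a5, a3}: 1 true — at most one ✓
  (2) {a4, a5}: 1 true — at most one ✓
  (3) {a0, a3}: 1 true — at least one ✓
  (4) {a4, a2}: 1/2 true — not all ✓
  (5) {a1, a5}: 1/2 true — not all ✓
  (6) a2=F, a5=F — same ✓
  (7) {a0, a4, a2}: 1 true — exactly one ✓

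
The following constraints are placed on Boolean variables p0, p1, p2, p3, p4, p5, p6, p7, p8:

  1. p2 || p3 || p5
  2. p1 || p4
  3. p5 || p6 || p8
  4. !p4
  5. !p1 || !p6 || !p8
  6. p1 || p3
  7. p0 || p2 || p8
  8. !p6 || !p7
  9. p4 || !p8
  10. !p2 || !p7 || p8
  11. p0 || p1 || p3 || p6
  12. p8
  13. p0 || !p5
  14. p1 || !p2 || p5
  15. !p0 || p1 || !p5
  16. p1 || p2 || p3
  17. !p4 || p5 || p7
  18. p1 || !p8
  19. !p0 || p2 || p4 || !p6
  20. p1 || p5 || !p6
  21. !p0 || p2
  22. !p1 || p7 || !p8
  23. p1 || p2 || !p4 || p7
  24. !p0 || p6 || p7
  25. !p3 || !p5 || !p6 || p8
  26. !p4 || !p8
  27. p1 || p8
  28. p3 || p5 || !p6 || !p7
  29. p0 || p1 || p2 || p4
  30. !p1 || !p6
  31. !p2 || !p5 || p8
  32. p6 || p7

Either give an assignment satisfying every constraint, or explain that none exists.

Case p8 = True:
  (!p4) forces p4 = False.
  Clause (p4 || !p8) is falsified — contradiction.
Case p8 = False:
  Clause (p8) is falsified — contradiction.
Both cases fail, so the formula is unsatisfiable.

UNSATISFIABLE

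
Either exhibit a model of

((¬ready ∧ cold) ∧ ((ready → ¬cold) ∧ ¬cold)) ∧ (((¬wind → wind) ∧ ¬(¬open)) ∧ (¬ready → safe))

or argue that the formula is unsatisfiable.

No satisfying assignment exists.

Case cold = True: the conjunct ¬cold is False.
Case cold = False: the conjunct cold is False.
Both cases fail — unsatisfiable.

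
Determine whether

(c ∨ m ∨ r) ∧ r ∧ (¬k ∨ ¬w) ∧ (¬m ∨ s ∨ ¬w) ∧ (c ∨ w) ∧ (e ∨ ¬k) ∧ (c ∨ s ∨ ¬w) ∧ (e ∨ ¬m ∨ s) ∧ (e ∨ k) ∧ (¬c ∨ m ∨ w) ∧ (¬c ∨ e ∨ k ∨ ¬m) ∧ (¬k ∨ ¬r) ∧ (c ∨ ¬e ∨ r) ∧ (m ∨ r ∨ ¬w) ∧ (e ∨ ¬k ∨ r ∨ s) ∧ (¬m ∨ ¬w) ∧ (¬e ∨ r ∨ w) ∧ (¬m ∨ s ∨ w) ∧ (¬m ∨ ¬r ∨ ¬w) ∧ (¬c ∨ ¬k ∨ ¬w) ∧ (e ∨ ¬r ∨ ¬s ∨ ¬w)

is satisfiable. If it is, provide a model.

Unit clause (r) forces r = True.
In (¬k ∨ ¬r) only ¬k is left, so k = False.
In (e ∨ k) only e is left, so e = True.
Set c = True.
Set w = False.
  then (¬c ∨ m ∨ w) forces m = True.
  then (¬m ∨ s ∨ w) forces s = True.
All clauses satisfied.

k = False, r = True, c = True, w = False, s = True, e = True, m = True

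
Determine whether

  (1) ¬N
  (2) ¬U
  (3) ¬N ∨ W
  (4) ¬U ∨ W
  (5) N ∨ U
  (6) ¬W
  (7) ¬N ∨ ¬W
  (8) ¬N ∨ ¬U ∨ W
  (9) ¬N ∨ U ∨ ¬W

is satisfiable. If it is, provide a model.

Case N = True:
  Clause (¬N) is falsified — contradiction.
Case N = False:
  (¬U) forces U = False.
  Clause (N ∨ U) is falsified — contradiction.
Both cases fail, so the formula is unsatisfiable.

No satisfying assignment exists.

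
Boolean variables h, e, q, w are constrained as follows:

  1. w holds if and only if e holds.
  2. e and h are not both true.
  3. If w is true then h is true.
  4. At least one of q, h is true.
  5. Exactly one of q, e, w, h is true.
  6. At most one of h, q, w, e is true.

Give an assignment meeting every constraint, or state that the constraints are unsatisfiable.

h = True; e = False; q = False; w = False

  (1) w=F, e=F — same ✓
  (2) e=F, h=T — not both ✓
  (3) w=F ⇒ h: vacuous ✓
  (4) {q, h}: 1 true — at least one ✓
  (5) {q, e, w, h}: 1 true — exactly one ✓
  (6) {h, q, w, e}: 1 true — at most one ✓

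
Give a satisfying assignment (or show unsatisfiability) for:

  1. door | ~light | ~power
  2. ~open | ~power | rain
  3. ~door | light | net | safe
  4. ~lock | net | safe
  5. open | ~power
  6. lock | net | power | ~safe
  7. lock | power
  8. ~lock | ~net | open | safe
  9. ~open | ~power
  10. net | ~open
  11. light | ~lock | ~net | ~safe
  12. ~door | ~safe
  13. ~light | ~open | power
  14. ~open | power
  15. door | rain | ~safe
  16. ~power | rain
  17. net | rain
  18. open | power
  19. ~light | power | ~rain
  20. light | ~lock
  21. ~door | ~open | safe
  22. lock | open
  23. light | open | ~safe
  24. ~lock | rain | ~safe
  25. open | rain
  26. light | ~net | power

Case open = True:
  (~open | ~power) forces power = False.
  Clause (~open | power) is falsified — contradiction.
Case open = False:
  (open | ~power) forces power = False.
  Clause (open | power) is falsified — contradiction.
Both cases fail, so the formula is unsatisfiable.

Unsatisfiable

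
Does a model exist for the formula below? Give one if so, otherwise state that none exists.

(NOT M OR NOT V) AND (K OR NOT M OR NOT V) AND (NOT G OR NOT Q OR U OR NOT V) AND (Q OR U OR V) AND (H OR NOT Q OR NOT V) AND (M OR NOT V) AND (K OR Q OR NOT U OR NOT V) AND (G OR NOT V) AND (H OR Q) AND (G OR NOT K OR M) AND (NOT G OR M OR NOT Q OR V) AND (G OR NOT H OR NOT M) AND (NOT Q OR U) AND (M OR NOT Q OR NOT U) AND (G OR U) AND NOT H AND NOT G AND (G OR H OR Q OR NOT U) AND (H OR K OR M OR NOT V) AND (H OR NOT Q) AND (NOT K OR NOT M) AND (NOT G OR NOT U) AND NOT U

Case H = True:
  Clause (NOT H) is falsified — contradiction.
Case H = False:
  (H OR Q) forces Q = True.
  Clause (H OR NOT Q) is falsified — contradiction.
Both cases fail, so the formula is unsatisfiable.

UNSATISFIABLE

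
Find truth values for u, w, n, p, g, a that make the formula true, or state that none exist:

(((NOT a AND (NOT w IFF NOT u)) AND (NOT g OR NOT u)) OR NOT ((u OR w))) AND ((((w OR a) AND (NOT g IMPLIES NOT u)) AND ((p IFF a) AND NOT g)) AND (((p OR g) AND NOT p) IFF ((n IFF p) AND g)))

u: False, w: False, n: False, p: True, g: False, a: True

  ((NOT a AND (NOT w IFF NOT u)) AND (NOT g OR NOT u)) OR NOT ((u OR w)) = True
    (NOT a AND (NOT w IFF NOT u)) AND (NOT g OR NOT u) = False
      NOT a AND (NOT w IFF NOT u) = False
        NOT a = False
        NOT w IFF NOT u = True
          NOT w = True
          NOT u = True
      NOT g OR NOT u = True
        NOT g = True
        NOT u = True
    NOT ((u OR w)) = True
      u OR w = False
  (((w OR a) AND (NOT g IMPLIES NOT u)) AND ((p IFF a) AND NOT g)) AND (((p OR g) AND NOT p) IFF ((n IFF p) AND g)) = True
    ((w OR a) AND (NOT g IMPLIES NOT u)) AND ((p IFF a) AND NOT g) = True
      (w OR a) AND (NOT g IMPLIES NOT u) = True
        w OR a = True
        NOT g IMPLIES NOT u = True
          NOT g = True
          NOT u = True
      (p IFF a) AND NOT g = True
        p IFF a = True
        NOT g = True
    ((p OR g) AND NOT p) IFF ((n IFF p) AND g) = True
      (p OR g) AND NOT p = False
        p OR g = True
        NOT p = False
      (n IFF p) AND g = False
        n IFF p = False
Both conjuncts True, so the formula holds.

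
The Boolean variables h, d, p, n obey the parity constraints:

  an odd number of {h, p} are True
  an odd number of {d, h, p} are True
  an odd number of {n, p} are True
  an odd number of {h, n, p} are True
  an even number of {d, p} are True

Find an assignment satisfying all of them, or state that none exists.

Adding constraints 2, 3, 4, 5 mod 2: every variable appears an even number of times on the left, so the left side is 0.
But the right sides sum to 1 (mod 2). 0 ≠ 1 — the system is inconsistent.

No satisfying assignment exists.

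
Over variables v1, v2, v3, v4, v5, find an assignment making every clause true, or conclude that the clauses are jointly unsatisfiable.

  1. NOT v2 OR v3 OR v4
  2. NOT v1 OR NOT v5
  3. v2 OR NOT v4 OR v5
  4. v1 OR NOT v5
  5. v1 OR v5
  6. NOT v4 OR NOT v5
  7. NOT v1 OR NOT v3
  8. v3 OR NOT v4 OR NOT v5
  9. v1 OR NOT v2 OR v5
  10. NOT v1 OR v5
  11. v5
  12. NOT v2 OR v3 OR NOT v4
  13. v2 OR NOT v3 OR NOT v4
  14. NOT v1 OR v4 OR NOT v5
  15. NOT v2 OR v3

Case v5 = True:
  (NOT v1 OR NOT v5) forces v1 = False.
  Clause (v1 OR NOT v5) is falsified — contradiction.
Case v5 = False:
  Clause (v5) is falsified — contradiction.
Both cases fail, so the formula is unsatisfiable.

Unsatisfiable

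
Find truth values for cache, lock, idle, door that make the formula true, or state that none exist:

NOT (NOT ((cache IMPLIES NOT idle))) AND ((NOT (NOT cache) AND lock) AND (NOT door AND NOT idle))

cache = True, lock = True, idle = False, door = False

  NOT (NOT ((cache IMPLIES NOT idle))) = True
    NOT ((cache IMPLIES NOT idle)) = False
      cache IMPLIES NOT idle = True
        NOT idle = True
  (NOT (NOT cache) AND lock) AND (NOT door AND NOT idle) = True
    NOT (NOT cache) AND lock = True
      NOT (NOT cache) = True
        NOT cache = False
    NOT door AND NOT idle = True
      NOT door = True
      NOT idle = True
Both conjuncts True, so the formula holds.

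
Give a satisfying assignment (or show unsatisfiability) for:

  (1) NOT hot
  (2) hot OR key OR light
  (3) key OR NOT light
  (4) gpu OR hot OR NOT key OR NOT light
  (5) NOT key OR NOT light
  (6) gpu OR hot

light=F; hot=F; gpu=T; key=T

Unit clause (NOT hot) forces hot = False.
In (gpu OR hot) only gpu is left, so gpu = True.
Try light = True:
  (key OR NOT light) forces key = True.
  clause (NOT key OR NOT light) is falsified — backtrack.
So light = False.
  then (hot OR key OR light) forces key = True.
Check each clause:
  (NOT hot): NOT hot holds.
  (hot OR key OR light): key holds.
  (key OR NOT light): key holds.
  (gpu OR hot OR NOT key OR NOT light): gpu holds.
  (NOT key OR NOT light): NOT light holds.
  (gpu OR hot): gpu holds.
All clauses satisfied.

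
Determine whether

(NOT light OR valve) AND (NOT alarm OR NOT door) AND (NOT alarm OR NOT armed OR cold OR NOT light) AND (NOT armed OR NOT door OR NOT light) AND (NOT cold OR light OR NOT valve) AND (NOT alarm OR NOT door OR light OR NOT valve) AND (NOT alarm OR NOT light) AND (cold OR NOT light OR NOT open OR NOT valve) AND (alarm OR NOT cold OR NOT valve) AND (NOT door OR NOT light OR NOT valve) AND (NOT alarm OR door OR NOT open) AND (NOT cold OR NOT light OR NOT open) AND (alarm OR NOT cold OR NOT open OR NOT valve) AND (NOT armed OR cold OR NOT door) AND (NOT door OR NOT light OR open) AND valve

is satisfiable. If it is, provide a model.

Unit clause (valve) forces valve = True.
Set open = True.
Try light = True:
  (NOT alarm OR NOT light) forces alarm = False.
  (cold OR NOT light OR NOT open OR NOT valve) forces cold = True.
  clause (alarm OR NOT cold OR NOT valve) is falsified — backtrack.
So light = False.
  then (NOT cold OR light OR NOT valve) forces cold = False.
Set door = False.
  then (NOT alarm OR door OR NOT open) forces alarm = False.
Set armed = False.
All clauses satisfied.

open = True; light = False; door = False; valve = True; armed = False; cold = False; alarm = False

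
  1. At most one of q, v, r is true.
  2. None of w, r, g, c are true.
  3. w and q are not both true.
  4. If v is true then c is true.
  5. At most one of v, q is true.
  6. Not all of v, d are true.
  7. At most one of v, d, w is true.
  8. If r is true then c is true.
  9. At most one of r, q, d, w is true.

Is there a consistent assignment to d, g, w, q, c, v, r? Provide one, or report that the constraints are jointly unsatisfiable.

d: False, g: False, w: False, q: True, c: False, v: False, r: False

  (1) {q, v, r}: 1 true — at most one ✓
  (2) {w, r, g, c}: 0 true — none ✓
  (3) w=F, q=T — not both ✓
  (4) v=F ⇒ c: vacuous ✓
  (5) {v, q}: 1 true — at most one ✓
  (6) {v, d}: 0/2 true — not all ✓
  (7) {v, d, w}: 0 true — at most one ✓
  (8) r=F ⇒ c: vacuous ✓
  (9) {r, q, d, w}: 1 true — at most one ✓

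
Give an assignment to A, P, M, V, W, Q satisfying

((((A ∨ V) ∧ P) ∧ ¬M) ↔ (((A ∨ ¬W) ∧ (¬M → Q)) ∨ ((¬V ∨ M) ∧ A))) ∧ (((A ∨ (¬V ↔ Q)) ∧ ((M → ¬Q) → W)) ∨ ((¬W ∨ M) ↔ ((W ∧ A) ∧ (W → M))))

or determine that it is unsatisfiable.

A = True; P = True; M = False; V = False; W = True; Q = True

  (((A ∨ V) ∧ P) ∧ ¬M) ↔ (((A ∨ ¬W) ∧ (¬M → Q)) ∨ ((¬V ∨ M) ∧ A)) = True
    ((A ∨ V) ∧ P) ∧ ¬M = True
      (A ∨ V) ∧ P = True
        A ∨ V = True
      ¬M = True
    ((A ∨ ¬W) ∧ (¬M → Q)) ∨ ((¬V ∨ M) ∧ A) = True
      (A ∨ ¬W) ∧ (¬M → Q) = True
        A ∨ ¬W = True
          ¬W = False
        ¬M → Q = True
          ¬M = True
      (¬V ∨ M) ∧ A = True
        ¬V ∨ M = True
          ¬V = True
  ((A ∨ (¬V ↔ Q)) ∧ ((M → ¬Q) → W)) ∨ ((¬W ∨ M) ↔ ((W ∧ A) ∧ (W → M))) = True
    (A ∨ (¬V ↔ Q)) ∧ ((M → ¬Q) → W) = True
      A ∨ (¬V ↔ Q) = True
        ¬V ↔ Q = True
          ¬V = True
      (M → ¬Q) → W = True
        M → ¬Q = True
          ¬Q = False
    (¬W ∨ M) ↔ ((W ∧ A) ∧ (W → M)) = True
      ¬W ∨ M = False
        ¬W = False
      (W ∧ A) ∧ (W → M) = False
        W ∧ A = True
        W → M = False
Both conjuncts True, so the formula holds.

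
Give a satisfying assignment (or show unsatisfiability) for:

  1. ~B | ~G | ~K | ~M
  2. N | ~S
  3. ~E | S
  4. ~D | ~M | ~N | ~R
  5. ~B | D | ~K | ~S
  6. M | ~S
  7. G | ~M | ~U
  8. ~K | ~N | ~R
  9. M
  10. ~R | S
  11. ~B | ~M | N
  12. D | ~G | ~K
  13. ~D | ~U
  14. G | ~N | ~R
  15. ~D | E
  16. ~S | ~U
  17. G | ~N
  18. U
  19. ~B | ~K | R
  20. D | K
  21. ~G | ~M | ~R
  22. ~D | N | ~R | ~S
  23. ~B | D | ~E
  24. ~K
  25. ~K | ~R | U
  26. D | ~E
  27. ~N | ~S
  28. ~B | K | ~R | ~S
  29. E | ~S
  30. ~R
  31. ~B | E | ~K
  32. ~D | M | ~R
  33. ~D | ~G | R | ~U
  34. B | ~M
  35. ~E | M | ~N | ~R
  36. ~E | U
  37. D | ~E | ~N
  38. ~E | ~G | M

Unsatisfiable — no assignment works.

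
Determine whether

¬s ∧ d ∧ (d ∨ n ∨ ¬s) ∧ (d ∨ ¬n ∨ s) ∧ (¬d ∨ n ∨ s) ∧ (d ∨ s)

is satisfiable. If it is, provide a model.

s = False, n = True, d = True

Unit clause (¬s) forces s = False.
Unit clause (d) forces d = True.
In (¬d ∨ n ∨ s) only n is left, so n = True.
All clauses satisfied.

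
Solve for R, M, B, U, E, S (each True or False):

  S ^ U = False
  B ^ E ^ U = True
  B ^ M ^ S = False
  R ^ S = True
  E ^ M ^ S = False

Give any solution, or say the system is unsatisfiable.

R=F; M=T; B=F; U=T; E=F; S=T

S ^ U = T ^ T = False ✓
B ^ E ^ U = F ^ F ^ T = True ✓
B ^ M ^ S = F ^ T ^ T = False ✓
R ^ S = F ^ T = True ✓
E ^ M ^ S = F ^ T ^ T = False ✓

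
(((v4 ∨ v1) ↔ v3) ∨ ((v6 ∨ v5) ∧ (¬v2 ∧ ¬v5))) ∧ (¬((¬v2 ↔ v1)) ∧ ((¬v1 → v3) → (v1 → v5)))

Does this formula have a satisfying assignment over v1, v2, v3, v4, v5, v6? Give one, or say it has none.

v1: False, v2: False, v3: False, v4: False, v5: True, v6: True

  ((v4 ∨ v1) ↔ v3) ∨ ((v6 ∨ v5) ∧ (¬v2 ∧ ¬v5)) = True
    (v4 ∨ v1) ↔ v3 = True
      v4 ∨ v1 = False
    (v6 ∨ v5) ∧ (¬v2 ∧ ¬v5) = False
      v6 ∨ v5 = True
      ¬v2 ∧ ¬v5 = False
        ¬v2 = True
        ¬v5 = False
  ¬((¬v2 ↔ v1)) ∧ ((¬v1 → v3) → (v1 → v5)) = True
    ¬((¬v2 ↔ v1)) = True
      ¬v2 ↔ v1 = False
        ¬v2 = True
    (¬v1 → v3) → (v1 → v5) = True
      ¬v1 → v3 = False
        ¬v1 = True
      v1 → v5 = True
Both conjuncts True, so the formula holds.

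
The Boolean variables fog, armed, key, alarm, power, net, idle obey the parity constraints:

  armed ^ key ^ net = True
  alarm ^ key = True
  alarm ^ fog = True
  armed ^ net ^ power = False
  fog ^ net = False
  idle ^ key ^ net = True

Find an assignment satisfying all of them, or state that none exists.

fog: False, armed: True, key: False, alarm: True, power: True, net: False, idle: True

armed ^ key ^ net = T ^ F ^ F = True ✓
alarm ^ key = T ^ F = True ✓
alarm ^ fog = T ^ F = True ✓
armed ^ net ^ power = T ^ F ^ T = False ✓
fog ^ net = F ^ F = False ✓
idle ^ key ^ net = T ^ F ^ F = True ✓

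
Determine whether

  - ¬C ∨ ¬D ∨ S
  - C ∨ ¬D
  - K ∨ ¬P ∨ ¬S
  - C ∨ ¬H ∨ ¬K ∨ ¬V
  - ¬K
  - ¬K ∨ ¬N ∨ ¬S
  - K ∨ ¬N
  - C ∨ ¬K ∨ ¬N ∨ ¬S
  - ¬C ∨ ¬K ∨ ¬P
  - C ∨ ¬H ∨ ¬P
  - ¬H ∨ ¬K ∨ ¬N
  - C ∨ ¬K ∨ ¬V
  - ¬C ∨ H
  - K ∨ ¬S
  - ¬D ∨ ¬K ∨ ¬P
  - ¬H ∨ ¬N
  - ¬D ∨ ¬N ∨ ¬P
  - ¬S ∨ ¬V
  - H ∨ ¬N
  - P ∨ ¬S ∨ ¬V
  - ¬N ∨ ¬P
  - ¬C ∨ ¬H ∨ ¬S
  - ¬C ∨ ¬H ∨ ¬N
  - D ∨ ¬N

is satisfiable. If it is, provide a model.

Unit clause (¬K) forces K = False.
In (K ∨ ¬N) only ¬N is left, so N = False.
In (K ∨ ¬S) only ¬S is left, so S = False.
Set V = False.
Set C = False.
  then (C ∨ ¬D) forces D = False.
Set H = False.
Set P = False.
All clauses satisfied.

V = False; C = False; H = False; P = False; N = False; D = False; K = False; S = False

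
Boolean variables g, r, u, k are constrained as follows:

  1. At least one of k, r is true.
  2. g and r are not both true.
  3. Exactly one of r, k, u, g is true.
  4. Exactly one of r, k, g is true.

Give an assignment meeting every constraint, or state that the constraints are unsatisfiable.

g: False; r: False; u: False; k: True

  (1) {k, r}: 1 true — at least one ✓
  (2) g=F, r=F — not both ✓
  (3) {r, k, u, g}: 1 true — exactly one ✓
  (4) {r, k, g}: 1 true — exactly one ✓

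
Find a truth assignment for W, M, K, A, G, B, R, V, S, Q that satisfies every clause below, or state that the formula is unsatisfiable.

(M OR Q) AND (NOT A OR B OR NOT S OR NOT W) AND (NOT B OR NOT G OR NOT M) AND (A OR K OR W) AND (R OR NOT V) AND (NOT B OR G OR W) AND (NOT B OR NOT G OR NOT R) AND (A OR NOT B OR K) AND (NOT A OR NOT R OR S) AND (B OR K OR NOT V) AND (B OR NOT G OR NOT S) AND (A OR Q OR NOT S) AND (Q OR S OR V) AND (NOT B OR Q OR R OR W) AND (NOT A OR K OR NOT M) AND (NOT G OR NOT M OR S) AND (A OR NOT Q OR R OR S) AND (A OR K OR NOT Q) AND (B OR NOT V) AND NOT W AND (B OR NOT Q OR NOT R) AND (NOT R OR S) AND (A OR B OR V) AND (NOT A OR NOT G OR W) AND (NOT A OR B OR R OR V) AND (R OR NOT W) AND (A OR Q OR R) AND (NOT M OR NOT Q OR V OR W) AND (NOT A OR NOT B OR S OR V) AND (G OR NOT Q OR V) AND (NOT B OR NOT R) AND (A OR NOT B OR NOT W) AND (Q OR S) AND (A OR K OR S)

Unit clause (NOT W) forces W = False.
Set M = True.
Try K = False:
  (A OR K OR W) forces A = True.
  clause (NOT A OR K OR NOT M) is falsified — backtrack.
So K = True.
Set A = True.
  then (NOT A OR NOT G OR W) forces G = False.
  then (NOT B OR G OR W) forces B = False.
  then (B OR NOT V) forces V = False.
  then (NOT A OR B OR R OR V) forces R = True.
  then (NOT M OR NOT Q OR V OR W) forces Q = False.
  then (Q OR S) forces S = True.
All clauses satisfied.

W = False; M = True; K = True; A = True; G = False; B = False; R = True; V = False; S = True; Q = False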